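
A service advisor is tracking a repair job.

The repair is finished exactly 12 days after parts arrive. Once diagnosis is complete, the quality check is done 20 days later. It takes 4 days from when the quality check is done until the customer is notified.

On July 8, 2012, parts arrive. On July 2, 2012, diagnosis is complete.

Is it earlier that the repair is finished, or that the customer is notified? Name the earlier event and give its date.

Parts arrive: Jul 8, 2012.
The repair is finished: Jul 8, 2012 + 12 days = Jul 20, 2012.
Diagnosis is complete: Jul 2, 2012.
The quality check is done: Jul 2, 2012 + 20 days = Jul 22, 2012.
The customer is notified: Jul 22, 2012 + 4 days = Jul 26, 2012.
Comparing: the repair is finished on Jul 20, 2012 vs the customer is notified on Jul 26, 2012. Earlier: the repair is finished.

The repair is finished — July 20, 2012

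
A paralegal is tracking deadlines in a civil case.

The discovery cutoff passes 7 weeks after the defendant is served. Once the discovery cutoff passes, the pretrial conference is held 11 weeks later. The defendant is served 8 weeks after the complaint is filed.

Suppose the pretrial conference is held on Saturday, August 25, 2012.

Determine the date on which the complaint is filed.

The pretrial conference is held: Aug 25, 2012.
The discovery cutoff passes: Aug 25, 2012 − 11 weeks = Jun 9, 2012.
The defendant is served: Jun 9, 2012 − 7 weeks = Apr 21, 2012.
The complaint is filed: Apr 21, 2012 − 8 weeks = Feb 25, 2012.

Saturday, February 25, 2012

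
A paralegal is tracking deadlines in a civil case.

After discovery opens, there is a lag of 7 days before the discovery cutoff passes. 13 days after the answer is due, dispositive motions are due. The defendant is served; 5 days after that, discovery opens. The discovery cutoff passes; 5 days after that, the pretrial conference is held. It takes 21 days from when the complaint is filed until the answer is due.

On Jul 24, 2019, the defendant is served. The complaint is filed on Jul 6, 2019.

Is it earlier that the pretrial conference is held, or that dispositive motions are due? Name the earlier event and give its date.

The defendant is served: Jul 24, 2019.
Discovery opens: Jul 24, 2019 + 5 days = Jul 29, 2019.
The discovery cutoff passes: Jul 29, 2019 + 7 days = Aug 5, 2019.
The pretrial conference is held: Aug 5, 2019 + 5 days = Aug 10, 2019.
The complaint is filed: Jul 6, 2019.
The answer is due: Jul 6, 2019 + 21 days = Jul 27, 2019.
Dispositive motions are due: Jul 27, 2019 + 13 days = Aug 9, 2019.
Comparing: the pretrial conference is held on Aug 10, 2019 vs dispositive motions are due on Aug 9, 2019. Earlier: dispositive motions are due.

Dispositive motions are due — Aug 9, 2019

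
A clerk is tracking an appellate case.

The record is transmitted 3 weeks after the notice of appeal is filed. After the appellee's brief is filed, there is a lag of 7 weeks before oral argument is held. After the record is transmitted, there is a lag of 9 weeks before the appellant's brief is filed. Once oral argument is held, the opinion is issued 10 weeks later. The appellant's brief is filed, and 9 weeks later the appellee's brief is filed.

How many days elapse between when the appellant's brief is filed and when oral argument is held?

112 days

Causal path: the appellant's brief is filed → the appellee's brief is filed → oral argument is held.
Total delay along the path: 9 + 7 weeks = 16 weeks = 112 days.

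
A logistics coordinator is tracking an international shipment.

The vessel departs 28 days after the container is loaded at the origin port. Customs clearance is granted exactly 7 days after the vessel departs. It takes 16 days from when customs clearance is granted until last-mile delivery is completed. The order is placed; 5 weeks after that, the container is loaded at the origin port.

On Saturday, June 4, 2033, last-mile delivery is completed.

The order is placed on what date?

Last-mile delivery is completed: Jun 4, 2033.
Customs clearance is granted: Jun 4, 2033 − 16 days = May 19, 2033.
The vessel departs: May 19, 2033 − 7 days = May 12, 2033.
The container is loaded at the origin port: May 12, 2033 − 28 days = Apr 14, 2033.
The order is placed: Apr 14, 2033 − 5 weeks = Mar 10, 2033.

Thursday, March 10, 2033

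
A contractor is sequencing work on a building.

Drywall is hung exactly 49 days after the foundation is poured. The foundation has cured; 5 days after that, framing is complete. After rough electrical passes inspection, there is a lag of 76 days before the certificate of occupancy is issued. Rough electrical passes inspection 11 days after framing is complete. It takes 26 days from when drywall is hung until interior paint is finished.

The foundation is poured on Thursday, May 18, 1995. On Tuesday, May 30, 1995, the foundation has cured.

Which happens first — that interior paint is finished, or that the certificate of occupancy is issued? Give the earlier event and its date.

The foundation is poured: May 18, 1995.
Drywall is hung: May 18, 1995 + 49 days = Jul 6, 1995.
Interior paint is finished: Jul 6, 1995 + 26 days = Aug 1, 1995.
The foundation has cured: May 30, 1995.
Framing is complete: May 30, 1995 + 5 days = Jun 4, 1995.
Rough electrical passes inspection: Jun 4, 1995 + 11 days = Jun 15, 1995.
The certificate of occupancy is issued: Jun 15, 1995 + 76 days = Aug 30, 1995.
Comparing: interior paint is finished on Aug 1, 1995 vs the certificate of occupancy is issued on Aug 30, 1995. Earlier: interior paint is finished.

Interior paint is finished — Tuesday, August 1, 1995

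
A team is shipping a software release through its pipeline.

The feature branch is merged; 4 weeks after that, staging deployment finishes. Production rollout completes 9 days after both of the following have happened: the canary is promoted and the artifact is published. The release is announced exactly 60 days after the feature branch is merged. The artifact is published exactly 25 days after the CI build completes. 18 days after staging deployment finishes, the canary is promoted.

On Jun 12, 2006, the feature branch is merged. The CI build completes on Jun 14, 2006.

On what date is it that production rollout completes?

Aug 6, 2006

The feature branch is merged: Jun 12, 2006.
Staging deployment finishes: Jun 12, 2006 + 4 weeks = Jul 10, 2006.
The canary is promoted: Jul 10, 2006 + 18 days = Jul 28, 2006.
The CI build completes: Jun 14, 2006.
The artifact is published: Jun 14, 2006 + 25 days = Jul 9, 2006.
Both prerequisites met — the canary is promoted (Jul 28, 2006), the artifact is published (Jul 9, 2006); the later is Jul 28, 2006.
Production rollout completes: Jul 28, 2006 + 9 days = Aug 6, 2006.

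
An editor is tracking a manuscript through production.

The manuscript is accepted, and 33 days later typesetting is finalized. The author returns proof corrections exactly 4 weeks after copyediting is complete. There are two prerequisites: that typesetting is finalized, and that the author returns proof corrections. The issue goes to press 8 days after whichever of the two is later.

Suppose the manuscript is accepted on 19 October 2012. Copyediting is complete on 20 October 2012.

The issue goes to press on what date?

29 November 2012

The manuscript is accepted: Oct 19, 2012.
Typesetting is finalized: Oct 19, 2012 + 33 days = Nov 21, 2012.
Copyediting is complete: Oct 20, 2012.
The author returns proof corrections: Oct 20, 2012 + 4 weeks = Nov 17, 2012.
Both prerequisites met — typesetting is finalized (Nov 21, 2012), the author returns proof corrections (Nov 17, 2012); the later is Nov 21, 2012.
The issue goes to press: Nov 21, 2012 + 8 days = Nov 29, 2012.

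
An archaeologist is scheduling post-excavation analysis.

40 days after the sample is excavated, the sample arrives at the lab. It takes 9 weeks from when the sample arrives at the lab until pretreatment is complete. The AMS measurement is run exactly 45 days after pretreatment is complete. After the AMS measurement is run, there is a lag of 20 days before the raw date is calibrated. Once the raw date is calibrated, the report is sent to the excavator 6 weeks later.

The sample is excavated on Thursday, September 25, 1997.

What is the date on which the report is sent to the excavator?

The sample is excavated: Sep 25, 1997.
The sample arrives at the lab: Sep 25, 1997 + 40 days = Nov 4, 1997.
Pretreatment is complete: Nov 4, 1997 + 9 weeks = Jan 6, 1998.
The AMS measurement is run: Jan 6, 1998 + 45 days = Feb 20, 1998.
The raw date is calibrated: Feb 20, 1998 + 20 days = Mar 12, 1998.
The report is sent to the excavator: Mar 12, 1998 + 6 weeks = Apr 23, 1998.

Thursday, April 23, 1998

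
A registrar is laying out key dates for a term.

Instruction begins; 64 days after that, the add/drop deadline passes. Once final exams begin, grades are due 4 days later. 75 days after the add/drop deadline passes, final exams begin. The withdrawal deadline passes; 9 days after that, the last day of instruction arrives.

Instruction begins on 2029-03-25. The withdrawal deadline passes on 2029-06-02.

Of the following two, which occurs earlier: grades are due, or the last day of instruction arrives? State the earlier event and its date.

Instruction begins: Mar 25, 2029.
The add/drop deadline passes: Mar 25, 2029 + 64 days = May 28, 2029.
Final exams begin: May 28, 2029 + 75 days = Aug 11, 2029.
Grades are due: Aug 11, 2029 + 4 days = Aug 15, 2029.
The withdrawal deadline passes: Jun 2, 2029.
The last day of instruction arrives: Jun 2, 2029 + 9 days = Jun 11, 2029.
Comparing: grades are due on Aug 15, 2029 vs the last day of instruction arrives on Jun 11, 2029. Earlier: the last day of instruction arrives.

The last day of instruction arrives — 2029-06-11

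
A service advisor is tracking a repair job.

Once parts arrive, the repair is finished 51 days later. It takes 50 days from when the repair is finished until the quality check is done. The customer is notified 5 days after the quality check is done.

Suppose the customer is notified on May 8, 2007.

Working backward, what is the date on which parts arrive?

January 22, 2007

The customer is notified: May 8, 2007.
The quality check is done: May 8, 2007 − 5 days = May 3, 2007.
The repair is finished: May 3, 2007 − 50 days = Mar 14, 2007.
Parts arrive: Mar 14, 2007 − 51 days = Jan 22, 2007.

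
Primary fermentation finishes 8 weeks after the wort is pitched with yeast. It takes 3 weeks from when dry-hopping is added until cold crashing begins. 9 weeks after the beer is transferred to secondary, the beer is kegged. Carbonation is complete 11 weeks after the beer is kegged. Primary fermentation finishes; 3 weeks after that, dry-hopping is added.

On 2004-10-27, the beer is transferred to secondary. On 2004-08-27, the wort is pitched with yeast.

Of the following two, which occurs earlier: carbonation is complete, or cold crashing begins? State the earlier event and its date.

Cold crashing begins — 2004-12-03

The beer is transferred to secondary: Oct 27, 2004.
The beer is kegged: Oct 27, 2004 + 9 weeks = Dec 29, 2004.
Carbonation is complete: Dec 29, 2004 + 11 weeks = Mar 16, 2005.
The wort is pitched with yeast: Aug 27, 2004.
Primary fermentation finishes: Aug 27, 2004 + 8 weeks = Oct 22, 2004.
Dry-hopping is added: Oct 22, 2004 + 3 weeks = Nov 12, 2004.
Cold crashing begins: Nov 12, 2004 + 3 weeks = Dec 3, 2004.
Comparing: carbonation is complete on Mar 16, 2005 vs cold crashing begins on Dec 3, 2004. Earlier: cold crashing begins.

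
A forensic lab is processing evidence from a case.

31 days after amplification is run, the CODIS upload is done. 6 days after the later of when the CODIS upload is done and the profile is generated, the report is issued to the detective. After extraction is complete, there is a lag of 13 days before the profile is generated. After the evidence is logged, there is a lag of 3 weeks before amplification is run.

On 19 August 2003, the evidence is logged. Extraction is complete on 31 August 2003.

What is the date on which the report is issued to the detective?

16 October 2003

The evidence is logged: Aug 19, 2003.
Amplification is run: Aug 19, 2003 + 3 weeks = Sep 9, 2003.
The CODIS upload is done: Sep 9, 2003 + 31 days = Oct 10, 2003.
Extraction is complete: Aug 31, 2003.
The profile is generated: Aug 31, 2003 + 13 days = Sep 13, 2003.
Both prerequisites met — the CODIS upload is done (Oct 10, 2003), the profile is generated (Sep 13, 2003); the later is Oct 10, 2003.
The report is issued to the detective: Oct 10, 2003 + 6 days = Oct 16, 2003.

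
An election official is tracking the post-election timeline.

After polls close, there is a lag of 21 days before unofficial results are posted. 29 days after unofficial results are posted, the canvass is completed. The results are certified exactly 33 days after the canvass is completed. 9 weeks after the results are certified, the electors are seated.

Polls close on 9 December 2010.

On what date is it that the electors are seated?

4 May 2011

Polls close: Dec 9, 2010.
Unofficial results are posted: Dec 9, 2010 + 21 days = Dec 30, 2010.
The canvass is completed: Dec 30, 2010 + 29 days = Jan 28, 2011.
The results are certified: Jan 28, 2011 + 33 days = Mar 2, 2011.
The electors are seated: Mar 2, 2011 + 9 weeks = May 4, 2011.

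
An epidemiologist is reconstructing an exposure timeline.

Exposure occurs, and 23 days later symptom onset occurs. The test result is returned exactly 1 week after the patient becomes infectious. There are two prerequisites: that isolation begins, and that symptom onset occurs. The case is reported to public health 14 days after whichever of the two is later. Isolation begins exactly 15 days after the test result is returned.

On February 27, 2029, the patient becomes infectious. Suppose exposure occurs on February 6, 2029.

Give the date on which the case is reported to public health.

April 4, 2029

The patient becomes infectious: Feb 27, 2029.
The test result is returned: Feb 27, 2029 + 1 week = Mar 6, 2029.
Isolation begins: Mar 6, 2029 + 15 days = Mar 21, 2029.
Exposure occurs: Feb 6, 2029.
Symptom onset occurs: Feb 6, 2029 + 23 days = Mar 1, 2029.
Both prerequisites met — isolation begins (Mar 21, 2029), symptom onset occurs (Mar 1, 2029); the later is Mar 21, 2029.
The case is reported to public health: Mar 21, 2029 + 14 days = Apr 4, 2029.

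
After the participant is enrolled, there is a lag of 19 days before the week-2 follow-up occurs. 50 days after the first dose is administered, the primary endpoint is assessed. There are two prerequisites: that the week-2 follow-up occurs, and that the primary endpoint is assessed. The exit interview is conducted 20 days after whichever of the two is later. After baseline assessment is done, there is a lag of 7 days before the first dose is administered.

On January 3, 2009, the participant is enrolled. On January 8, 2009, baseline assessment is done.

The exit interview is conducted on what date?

March 26, 2009

The participant is enrolled: Jan 3, 2009.
The week-2 follow-up occurs: Jan 3, 2009 + 19 days = Jan 22, 2009.
Baseline assessment is done: Jan 8, 2009.
The first dose is administered: Jan 8, 2009 + 7 days = Jan 15, 2009.
The primary endpoint is assessed: Jan 15, 2009 + 50 days = Mar 6, 2009.
Both prerequisites met — the week-2 follow-up occurs (Jan 22, 2009), the primary endpoint is assessed (Mar 6, 2009); the later is Mar 6, 2009.
The exit interview is conducted: Mar 6, 2009 + 20 days = Mar 26, 2009.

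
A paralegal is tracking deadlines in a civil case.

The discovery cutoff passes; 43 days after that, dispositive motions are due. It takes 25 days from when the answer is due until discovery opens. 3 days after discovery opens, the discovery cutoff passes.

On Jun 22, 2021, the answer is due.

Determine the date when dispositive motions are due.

The answer is due: Jun 22, 2021.
Discovery opens: Jun 22, 2021 + 25 days = Jul 17, 2021.
The discovery cutoff passes: Jul 17, 2021 + 3 days = Jul 20, 2021.
Dispositive motions are due: Jul 20, 2021 + 43 days = Sep 1, 2021.

Sep 1, 2021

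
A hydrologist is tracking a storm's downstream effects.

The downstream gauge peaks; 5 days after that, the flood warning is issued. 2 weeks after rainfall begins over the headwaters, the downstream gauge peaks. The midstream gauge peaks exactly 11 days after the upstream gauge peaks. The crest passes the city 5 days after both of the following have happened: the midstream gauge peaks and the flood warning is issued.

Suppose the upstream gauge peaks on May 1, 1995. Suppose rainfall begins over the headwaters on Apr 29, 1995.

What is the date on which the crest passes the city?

May 23, 1995

The upstream gauge peaks: May 1, 1995.
The midstream gauge peaks: May 1, 1995 + 11 days = May 12, 1995.
Rainfall begins over the headwaters: Apr 29, 1995.
The downstream gauge peaks: Apr 29, 1995 + 2 weeks = May 13, 1995.
The flood warning is issued: May 13, 1995 + 5 days = May 18, 1995.
Both prerequisites met — the midstream gauge peaks (May 12, 1995), the flood warning is issued (May 18, 1995); the later is May 18, 1995.
The crest passes the city: May 18, 1995 + 5 days = May 23, 1995.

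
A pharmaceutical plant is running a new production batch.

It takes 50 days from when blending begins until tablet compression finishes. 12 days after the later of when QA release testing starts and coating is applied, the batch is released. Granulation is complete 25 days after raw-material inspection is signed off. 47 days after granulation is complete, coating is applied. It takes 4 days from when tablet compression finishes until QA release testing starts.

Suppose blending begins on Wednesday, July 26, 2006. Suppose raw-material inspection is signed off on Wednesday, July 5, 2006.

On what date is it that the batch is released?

Blending begins: Jul 26, 2006.
Tablet compression finishes: Jul 26, 2006 + 50 days = Sep 14, 2006.
QA release testing starts: Sep 14, 2006 + 4 days = Sep 18, 2006.
Raw-material inspection is signed off: Jul 5, 2006.
Granulation is complete: Jul 5, 2006 + 25 days = Jul 30, 2006.
Coating is applied: Jul 30, 2006 + 47 days = Sep 15, 2006.
Both prerequisites met — QA release testing starts (Sep 18, 2006), coating is applied (Sep 15, 2006); the later is Sep 18, 2006.
The batch is released: Sep 18, 2006 + 12 days = Sep 30, 2006.

Saturday, September 30, 2006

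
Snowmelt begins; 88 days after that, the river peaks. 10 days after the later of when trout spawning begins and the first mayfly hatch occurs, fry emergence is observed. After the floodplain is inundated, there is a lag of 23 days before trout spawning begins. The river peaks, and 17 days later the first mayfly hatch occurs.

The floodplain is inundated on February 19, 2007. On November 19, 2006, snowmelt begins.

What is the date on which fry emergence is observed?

March 24, 2007

The floodplain is inundated: Feb 19, 2007.
Trout spawning begins: Feb 19, 2007 + 23 days = Mar 14, 2007.
Snowmelt begins: Nov 19, 2006.
The river peaks: Nov 19, 2006 + 88 days = Feb 15, 2007.
The first mayfly hatch occurs: Feb 15, 2007 + 17 days = Mar 4, 2007.
Both prerequisites met — trout spawning begins (Mar 14, 2007), the first mayfly hatch occurs (Mar 4, 2007); the later is Mar 14, 2007.
Fry emergence is observed: Mar 14, 2007 + 10 days = Mar 24, 2007.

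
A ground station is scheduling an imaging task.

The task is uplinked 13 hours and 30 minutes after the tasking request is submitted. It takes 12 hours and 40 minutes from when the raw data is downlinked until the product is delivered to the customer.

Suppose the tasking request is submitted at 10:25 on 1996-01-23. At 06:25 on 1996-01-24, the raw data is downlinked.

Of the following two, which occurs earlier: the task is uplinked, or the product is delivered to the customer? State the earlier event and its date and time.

The tasking request is submitted: 10:25 Jan 23, 1996.
The task is uplinked: 10:25 Jan 23, 1996 + 13h30m = 23:55 Jan 23, 1996.
The raw data is downlinked: 06:25 Jan 24, 1996.
The product is delivered to the customer: 06:25 Jan 24, 1996 + 12h40m = 19:05 Jan 24, 1996.
Comparing: the task is uplinked at 23:55 Jan 23, 1996 vs the product is delivered to the customer at 19:05 Jan 24, 1996. Earlier: the task is uplinked.

The task is uplinked — 23:55 on 1996-01-23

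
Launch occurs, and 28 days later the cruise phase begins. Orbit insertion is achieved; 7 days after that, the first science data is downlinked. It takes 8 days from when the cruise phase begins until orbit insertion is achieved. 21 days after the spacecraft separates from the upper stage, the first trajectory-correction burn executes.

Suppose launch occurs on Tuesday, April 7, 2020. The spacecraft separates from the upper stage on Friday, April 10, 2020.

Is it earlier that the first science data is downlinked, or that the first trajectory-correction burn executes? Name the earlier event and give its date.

Launch occurs: Apr 7, 2020.
The cruise phase begins: Apr 7, 2020 + 28 days = May 5, 2020.
Orbit insertion is achieved: May 5, 2020 + 8 days = May 13, 2020.
The first science data is downlinked: May 13, 2020 + 7 days = May 20, 2020.
The spacecraft separates from the upper stage: Apr 10, 2020.
The first trajectory-correction burn executes: Apr 10, 2020 + 21 days = May 1, 2020.
Comparing: the first science data is downlinked on May 20, 2020 vs the first trajectory-correction burn executes on May 1, 2020. Earlier: the first trajectory-correction burn executes.

The first trajectory-correction burn executes — Friday, May 1, 2020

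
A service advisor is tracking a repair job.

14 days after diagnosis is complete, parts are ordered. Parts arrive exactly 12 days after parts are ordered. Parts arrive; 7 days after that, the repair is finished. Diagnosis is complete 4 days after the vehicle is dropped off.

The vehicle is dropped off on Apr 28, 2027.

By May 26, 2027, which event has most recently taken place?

Parts are ordered

The vehicle is dropped off: Apr 28, 2027.
Diagnosis is complete: Apr 28, 2027 + 4 days = May 2, 2027.
Parts are ordered: May 2, 2027 + 14 days = May 16, 2027.
Parts arrive: May 16, 2027 + 12 days = May 28, 2027.
The repair is finished: May 28, 2027 + 7 days = Jun 4, 2027.
May 26, 2027 falls between when parts are ordered (May 16, 2027) and when parts arrive (May 28, 2027).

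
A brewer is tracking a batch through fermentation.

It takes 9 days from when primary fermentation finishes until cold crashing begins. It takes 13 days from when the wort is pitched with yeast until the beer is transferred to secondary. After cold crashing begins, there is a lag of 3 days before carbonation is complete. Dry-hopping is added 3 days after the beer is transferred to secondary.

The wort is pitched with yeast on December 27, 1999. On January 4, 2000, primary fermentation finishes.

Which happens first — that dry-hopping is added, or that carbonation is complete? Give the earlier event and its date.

Dry-hopping is added — January 12, 2000

The wort is pitched with yeast: Dec 27, 1999.
The beer is transferred to secondary: Dec 27, 1999 + 13 days = Jan 9, 2000.
Dry-hopping is added: Jan 9, 2000 + 3 days = Jan 12, 2000.
Primary fermentation finishes: Jan 4, 2000.
Cold crashing begins: Jan 4, 2000 + 9 days = Jan 13, 2000.
Carbonation is complete: Jan 13, 2000 + 3 days = Jan 16, 2000.
Comparing: dry-hopping is added on Jan 12, 2000 vs carbonation is complete on Jan 16, 2000. Earlier: dry-hopping is added.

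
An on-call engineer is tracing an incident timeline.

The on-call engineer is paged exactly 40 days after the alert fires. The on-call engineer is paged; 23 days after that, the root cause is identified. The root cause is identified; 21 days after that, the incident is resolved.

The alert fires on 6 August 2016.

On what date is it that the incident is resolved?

29 October 2016

The alert fires: Aug 6, 2016.
The on-call engineer is paged: Aug 6, 2016 + 40 days = Sep 15, 2016.
The root cause is identified: Sep 15, 2016 + 23 days = Oct 8, 2016.
The incident is resolved: Oct 8, 2016 + 21 days = Oct 29, 2016.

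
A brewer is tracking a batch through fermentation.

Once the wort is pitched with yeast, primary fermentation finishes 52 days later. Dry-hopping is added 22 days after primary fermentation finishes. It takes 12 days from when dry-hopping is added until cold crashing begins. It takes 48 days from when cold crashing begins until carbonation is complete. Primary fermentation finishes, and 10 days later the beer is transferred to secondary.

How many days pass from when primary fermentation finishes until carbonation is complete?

Causal path: primary fermentation finishes → dry-hopping is added → cold crashing begins → carbonation is complete.
Total delay along the path: 22 + 12 + 48 = 82 days.

82 days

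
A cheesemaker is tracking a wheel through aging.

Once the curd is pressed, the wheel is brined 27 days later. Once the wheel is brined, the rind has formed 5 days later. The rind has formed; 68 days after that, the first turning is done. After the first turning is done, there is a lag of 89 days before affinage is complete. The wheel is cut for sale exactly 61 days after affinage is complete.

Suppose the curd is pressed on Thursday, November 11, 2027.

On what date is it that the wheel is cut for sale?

The curd is pressed: Nov 11, 2027.
The wheel is brined: Nov 11, 2027 + 27 days = Dec 8, 2027.
The rind has formed: Dec 8, 2027 + 5 days = Dec 13, 2027.
The first turning is done: Dec 13, 2027 + 68 days = Feb 19, 2028.
Affinage is complete: Feb 19, 2028 + 89 days = May 18, 2028.
The wheel is cut for sale: May 18, 2028 + 61 days = Jul 18, 2028.

Tuesday, July 18, 2028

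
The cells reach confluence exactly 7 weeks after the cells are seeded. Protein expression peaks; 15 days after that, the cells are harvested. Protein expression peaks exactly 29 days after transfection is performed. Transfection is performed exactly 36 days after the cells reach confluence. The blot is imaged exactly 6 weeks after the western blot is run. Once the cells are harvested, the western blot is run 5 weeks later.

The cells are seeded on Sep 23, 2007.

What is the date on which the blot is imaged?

The cells are seeded: Sep 23, 2007.
The cells reach confluence: Sep 23, 2007 + 7 weeks = Nov 11, 2007.
Transfection is performed: Nov 11, 2007 + 36 days = Dec 17, 2007.
Protein expression peaks: Dec 17, 2007 + 29 days = Jan 15, 2008.
The cells are harvested: Jan 15, 2008 + 15 days = Jan 30, 2008.
The western blot is run: Jan 30, 2008 + 5 weeks = Mar 5, 2008.
The blot is imaged: Mar 5, 2008 + 6 weeks = Apr 16, 2008.

Apr 16, 2008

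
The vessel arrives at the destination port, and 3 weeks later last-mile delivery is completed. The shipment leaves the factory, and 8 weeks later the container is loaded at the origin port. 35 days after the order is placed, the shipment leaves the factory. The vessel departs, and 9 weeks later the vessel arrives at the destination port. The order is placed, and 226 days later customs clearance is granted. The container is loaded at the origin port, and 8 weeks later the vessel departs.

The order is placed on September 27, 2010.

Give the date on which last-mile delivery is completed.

May 16, 2011

The order is placed: Sep 27, 2010.
The shipment leaves the factory: Sep 27, 2010 + 35 days = Nov 1, 2010.
The container is loaded at the origin port: Nov 1, 2010 + 8 weeks = Dec 27, 2010.
The vessel departs: Dec 27, 2010 + 8 weeks = Feb 21, 2011.
The vessel arrives at the destination port: Feb 21, 2011 + 9 weeks = Apr 25, 2011.
Last-mile delivery is completed: Apr 25, 2011 + 3 weeks = May 16, 2011.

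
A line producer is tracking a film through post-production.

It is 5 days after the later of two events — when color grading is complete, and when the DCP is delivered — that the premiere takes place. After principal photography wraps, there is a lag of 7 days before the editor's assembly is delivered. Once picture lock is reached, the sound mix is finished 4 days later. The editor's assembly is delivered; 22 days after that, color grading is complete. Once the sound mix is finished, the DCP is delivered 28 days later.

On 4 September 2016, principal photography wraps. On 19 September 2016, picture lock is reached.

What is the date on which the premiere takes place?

Principal photography wraps: Sep 4, 2016.
The editor's assembly is delivered: Sep 4, 2016 + 7 days = Sep 11, 2016.
Color grading is complete: Sep 11, 2016 + 22 days = Oct 3, 2016.
Picture lock is reached: Sep 19, 2016.
The sound mix is finished: Sep 19, 2016 + 4 days = Sep 23, 2016.
The DCP is delivered: Sep 23, 2016 + 28 days = Oct 21, 2016.
Both prerequisites met — color grading is complete (Oct 3, 2016), the DCP is delivered (Oct 21, 2016); the later is Oct 21, 2016.
The premiere takes place: Oct 21, 2016 + 5 days = Oct 26, 2016.

26 October 2016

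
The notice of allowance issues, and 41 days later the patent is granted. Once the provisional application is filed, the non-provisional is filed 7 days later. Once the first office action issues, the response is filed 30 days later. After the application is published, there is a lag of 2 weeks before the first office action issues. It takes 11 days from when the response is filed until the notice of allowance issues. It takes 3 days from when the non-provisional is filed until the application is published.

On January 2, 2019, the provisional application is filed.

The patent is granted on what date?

The provisional application is filed: Jan 2, 2019.
The non-provisional is filed: Jan 2, 2019 + 7 days = Jan 9, 2019.
The application is published: Jan 9, 2019 + 3 days = Jan 12, 2019.
The first office action issues: Jan 12, 2019 + 2 weeks = Jan 26, 2019.
The response is filed: Jan 26, 2019 + 30 days = Feb 25, 2019.
The notice of allowance issues: Feb 25, 2019 + 11 days = Mar 8, 2019.
The patent is granted: Mar 8, 2019 + 41 days = Apr 18, 2019.

April 18, 2019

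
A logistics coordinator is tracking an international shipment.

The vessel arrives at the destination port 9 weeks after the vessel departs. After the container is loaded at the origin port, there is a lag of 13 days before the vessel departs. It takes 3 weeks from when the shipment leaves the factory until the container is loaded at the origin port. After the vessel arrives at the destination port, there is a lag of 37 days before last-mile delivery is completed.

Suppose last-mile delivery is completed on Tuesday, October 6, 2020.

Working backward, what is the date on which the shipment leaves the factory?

Monday, May 25, 2020

Last-mile delivery is completed: Oct 6, 2020.
The vessel arrives at the destination port: Oct 6, 2020 − 37 days = Aug 30, 2020.
The vessel departs: Aug 30, 2020 − 9 weeks = Jun 28, 2020.
The container is loaded at the origin port: Jun 28, 2020 − 13 days = Jun 15, 2020.
The shipment leaves the factory: Jun 15, 2020 − 3 weeks = May 25, 2020.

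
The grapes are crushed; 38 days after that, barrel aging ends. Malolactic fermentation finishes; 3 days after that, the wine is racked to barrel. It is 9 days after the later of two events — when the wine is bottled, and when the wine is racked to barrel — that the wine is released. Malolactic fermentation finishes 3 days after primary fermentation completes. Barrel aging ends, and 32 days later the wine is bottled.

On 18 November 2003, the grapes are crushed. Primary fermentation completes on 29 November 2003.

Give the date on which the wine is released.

The grapes are crushed: Nov 18, 2003.
Barrel aging ends: Nov 18, 2003 + 38 days = Dec 26, 2003.
The wine is bottled: Dec 26, 2003 + 32 days = Jan 27, 2004.
Primary fermentation completes: Nov 29, 2003.
Malolactic fermentation finishes: Nov 29, 2003 + 3 days = Dec 2, 2003.
The wine is racked to barrel: Dec 2, 2003 + 3 days = Dec 5, 2003.
Both prerequisites met — the wine is bottled (Jan 27, 2004), the wine is racked to barrel (Dec 5, 2003); the later is Jan 27, 2004.
The wine is released: Jan 27, 2004 + 9 days = Feb 5, 2004.

5 February 2004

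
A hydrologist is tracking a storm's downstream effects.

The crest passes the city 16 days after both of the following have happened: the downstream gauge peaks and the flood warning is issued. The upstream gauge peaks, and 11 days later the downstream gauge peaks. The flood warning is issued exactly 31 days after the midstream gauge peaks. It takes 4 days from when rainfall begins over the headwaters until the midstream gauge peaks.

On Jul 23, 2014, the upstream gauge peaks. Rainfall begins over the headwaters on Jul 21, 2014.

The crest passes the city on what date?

Sep 10, 2014

The upstream gauge peaks: Jul 23, 2014.
The downstream gauge peaks: Jul 23, 2014 + 11 days = Aug 3, 2014.
Rainfall begins over the headwaters: Jul 21, 2014.
The midstream gauge peaks: Jul 21, 2014 + 4 days = Jul 25, 2014.
The flood warning is issued: Jul 25, 2014 + 31 days = Aug 25, 2014.
Both prerequisites met — the downstream gauge peaks (Aug 3, 2014), the flood warning is issued (Aug 25, 2014); the later is Aug 25, 2014.
The crest passes the city: Aug 25, 2014 + 16 days = Sep 10, 2014.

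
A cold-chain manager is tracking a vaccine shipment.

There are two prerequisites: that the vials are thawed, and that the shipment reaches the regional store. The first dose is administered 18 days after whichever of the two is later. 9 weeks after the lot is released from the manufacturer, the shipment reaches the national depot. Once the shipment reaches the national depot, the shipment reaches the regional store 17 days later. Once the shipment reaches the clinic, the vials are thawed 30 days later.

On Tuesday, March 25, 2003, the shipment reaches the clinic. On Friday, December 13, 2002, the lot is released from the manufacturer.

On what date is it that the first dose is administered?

The shipment reaches the clinic: Mar 25, 2003.
The vials are thawed: Mar 25, 2003 + 30 days = Apr 24, 2003.
The lot is released from the manufacturer: Dec 13, 2002.
The shipment reaches the national depot: Dec 13, 2002 + 9 weeks = Feb 14, 2003.
The shipment reaches the regional store: Feb 14, 2003 + 17 days = Mar 3, 2003.
Both prerequisites met — the vials are thawed (Apr 24, 2003), the shipment reaches the regional store (Mar 3, 2003); the later is Apr 24, 2003.
The first dose is administered: Apr 24, 2003 + 18 days = May 12, 2003.

Monday, May 12, 2003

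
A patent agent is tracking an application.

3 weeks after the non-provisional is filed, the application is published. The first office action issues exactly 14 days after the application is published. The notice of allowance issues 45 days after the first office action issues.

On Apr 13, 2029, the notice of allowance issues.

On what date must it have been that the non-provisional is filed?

Jan 23, 2029

The notice of allowance issues: Apr 13, 2029.
The first office action issues: Apr 13, 2029 − 45 days = Feb 27, 2029.
The application is published: Feb 27, 2029 − 14 days = Feb 13, 2029.
The non-provisional is filed: Feb 13, 2029 − 3 weeks = Jan 23, 2029.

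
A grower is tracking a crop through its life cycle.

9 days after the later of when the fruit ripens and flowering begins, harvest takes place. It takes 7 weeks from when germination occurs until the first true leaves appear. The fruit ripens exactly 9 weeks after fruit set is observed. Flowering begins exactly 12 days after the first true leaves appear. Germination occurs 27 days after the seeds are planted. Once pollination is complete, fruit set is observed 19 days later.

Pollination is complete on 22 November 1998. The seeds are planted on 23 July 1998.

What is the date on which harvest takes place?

21 February 1999

Pollination is complete: Nov 22, 1998.
Fruit set is observed: Nov 22, 1998 + 19 days = Dec 11, 1998.
The fruit ripens: Dec 11, 1998 + 9 weeks = Feb 12, 1999.
The seeds are planted: Jul 23, 1998.
Germination occurs: Jul 23, 1998 + 27 days = Aug 19, 1998.
The first true leaves appear: Aug 19, 1998 + 7 weeks = Oct 7, 1998.
Flowering begins: Oct 7, 1998 + 12 days = Oct 19, 1998.
Both prerequisites met — the fruit ripens (Feb 12, 1999), flowering begins (Oct 19, 1998); the later is Feb 12, 1999.
Harvest takes place: Feb 12, 1999 + 9 days = Feb 21, 1999.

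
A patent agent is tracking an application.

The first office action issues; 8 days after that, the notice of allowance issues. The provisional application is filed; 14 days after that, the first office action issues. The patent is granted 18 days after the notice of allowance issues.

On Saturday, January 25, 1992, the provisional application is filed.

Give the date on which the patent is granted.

Thursday, March 5, 1992

The provisional application is filed: Jan 25, 1992.
The first office action issues: Jan 25, 1992 + 14 days = Feb 8, 1992.
The notice of allowance issues: Feb 8, 1992 + 8 days = Feb 16, 1992.
The patent is granted: Feb 16, 1992 + 18 days = Mar 5, 1992.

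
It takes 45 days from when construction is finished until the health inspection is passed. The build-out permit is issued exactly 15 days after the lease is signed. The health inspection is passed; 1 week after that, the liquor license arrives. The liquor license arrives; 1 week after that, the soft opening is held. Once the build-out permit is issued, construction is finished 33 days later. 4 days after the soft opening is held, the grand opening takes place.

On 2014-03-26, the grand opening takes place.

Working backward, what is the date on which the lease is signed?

The grand opening takes place: Mar 26, 2014.
The soft opening is held: Mar 26, 2014 − 4 days = Mar 22, 2014.
The liquor license arrives: Mar 22, 2014 − 1 week = Mar 15, 2014.
The health inspection is passed: Mar 15, 2014 − 1 week = Mar 8, 2014.
Construction is finished: Mar 8, 2014 − 45 days = Jan 22, 2014.
The build-out permit is issued: Jan 22, 2014 − 33 days = Dec 20, 2013.
The lease is signed: Dec 20, 2013 − 15 days = Dec 5, 2013.

2013-12-05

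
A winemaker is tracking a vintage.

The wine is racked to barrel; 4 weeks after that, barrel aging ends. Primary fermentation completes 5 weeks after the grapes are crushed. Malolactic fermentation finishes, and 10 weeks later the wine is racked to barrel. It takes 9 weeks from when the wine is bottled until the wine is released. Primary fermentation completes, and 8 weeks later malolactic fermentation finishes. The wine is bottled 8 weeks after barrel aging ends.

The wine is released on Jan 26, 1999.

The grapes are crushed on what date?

Mar 24, 1998

The wine is released: Jan 26, 1999.
The wine is bottled: Jan 26, 1999 − 9 weeks = Nov 24, 1998.
Barrel aging ends: Nov 24, 1998 − 8 weeks = Sep 29, 1998.
The wine is racked to barrel: Sep 29, 1998 − 4 weeks = Sep 1, 1998.
Malolactic fermentation finishes: Sep 1, 1998 − 10 weeks = Jun 23, 1998.
Primary fermentation completes: Jun 23, 1998 − 8 weeks = Apr 28, 1998.
The grapes are crushed: Apr 28, 1998 − 5 weeks = Mar 24, 1998.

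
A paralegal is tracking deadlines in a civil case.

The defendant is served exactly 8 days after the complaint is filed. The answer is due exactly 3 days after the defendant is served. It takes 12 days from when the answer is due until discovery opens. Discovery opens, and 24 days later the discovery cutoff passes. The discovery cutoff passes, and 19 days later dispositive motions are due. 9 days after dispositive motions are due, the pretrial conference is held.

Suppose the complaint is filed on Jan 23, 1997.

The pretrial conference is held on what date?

The complaint is filed: Jan 23, 1997.
The defendant is served: Jan 23, 1997 + 8 days = Jan 31, 1997.
The answer is due: Jan 31, 1997 + 3 days = Feb 3, 1997.
Discovery opens: Feb 3, 1997 + 12 days = Feb 15, 1997.
The discovery cutoff passes: Feb 15, 1997 + 24 days = Mar 11, 1997.
Dispositive motions are due: Mar 11, 1997 + 19 days = Mar 30, 1997.
The pretrial conference is held: Mar 30, 1997 + 9 days = Apr 8, 1997.

Apr 8, 1997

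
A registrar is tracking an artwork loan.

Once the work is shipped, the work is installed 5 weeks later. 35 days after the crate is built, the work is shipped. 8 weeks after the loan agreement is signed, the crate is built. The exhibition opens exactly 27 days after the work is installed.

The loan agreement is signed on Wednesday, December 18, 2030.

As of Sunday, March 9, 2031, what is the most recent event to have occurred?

The loan agreement is signed: Dec 18, 2030.
The crate is built: Dec 18, 2030 + 8 weeks = Feb 12, 2031.
The work is shipped: Feb 12, 2031 + 35 days = Mar 19, 2031.
The work is installed: Mar 19, 2031 + 5 weeks = Apr 23, 2031.
The exhibition opens: Apr 23, 2031 + 27 days = May 20, 2031.
Mar 9, 2031 falls between when the crate is built (Feb 12, 2031) and when the work is shipped (Mar 19, 2031).

The crate is built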